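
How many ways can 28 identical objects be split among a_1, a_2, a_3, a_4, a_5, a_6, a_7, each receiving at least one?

Substitute a'_i = a_i - 1 (so a'_i >= 0). Then sum a'_i = 28 - 7 = 21.
Stars and bars: C(21+7-1, 7-1) = C(27,6).

Final answer: C(27,6) = 296010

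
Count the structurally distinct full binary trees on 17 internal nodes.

The structures are counted by the Catalan number C_n. Here n = 17.
C_n = C(2n,n) - C(2n,n+1), so C_{17} = C(34,17) - C(34,18) = 2333606220 - 2203961430.

Final answer: C_{17} = 129644790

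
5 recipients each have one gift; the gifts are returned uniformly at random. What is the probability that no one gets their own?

Derangements satisfy D(n) = (n-1)(D(n-1) + D(n-2)), starting from D(0)=1, D(1)=0.
Building up: D(2)=1, D(3)=2, D(4)=9, D(5)=44.
Total arrangements: 5! = 120.
Probability = D(5)/5! = 11/30.

Final answer: D(5)/5! = 44/120 = 0.366667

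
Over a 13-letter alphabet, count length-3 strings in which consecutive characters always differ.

Let g(n) count such strings. g(1) = 13, and each valid string of length n-1 extends in 12 ways (any symbol but the last), so g(n) = 12 g(n-1).
Total: g(3) = 13 x 12^2.

Final answer: 13 x 12^{2} = 1872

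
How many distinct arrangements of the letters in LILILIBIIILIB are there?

Letters (B:2, I:7, L:4). Total letters: 13.
Permutations = 13!/(7! x 4! x 2!).

Final answer: 25740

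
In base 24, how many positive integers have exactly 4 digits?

In base 24, the leading digit has 23 choices (1..23); each of the remaining 3 digits has 24 choices.
Total: 23 x 24^3.

Final answer: 317952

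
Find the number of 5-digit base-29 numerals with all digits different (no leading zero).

The leading digit has 28 choices (anything but zero); the next has 28 (anything but the first), then 27, and so on, one fewer each time.
Total: 28 x 28 x 27 x 26 x 25.

Final answer: 13759200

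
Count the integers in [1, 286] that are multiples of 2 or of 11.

Multiples of 2: 143. Multiples of 11: 26. Of both (lcm=22): 13.
By inclusion-exclusion: 143 + 26 - 13.

Final answer: 156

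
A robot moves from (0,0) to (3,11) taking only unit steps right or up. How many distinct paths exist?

Each path has 3 right steps and 11 up steps in some order (14 steps total).
Choose which 11 of the 14 steps are up: C(14,11).

Final answer: C(14,11) = 364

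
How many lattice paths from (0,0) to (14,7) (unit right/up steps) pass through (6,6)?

Paths (0,0)->(6,6): C(12,6) = 924.
Paths (6,6)->(14,7): C(9,1) = 9.
By multiplication principle: 924 x 9.

Final answer: 8316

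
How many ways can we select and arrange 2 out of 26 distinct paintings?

P(26,2) = 26!/(26-2)! = 26!/24!.

Final answer: P(26,2) = 650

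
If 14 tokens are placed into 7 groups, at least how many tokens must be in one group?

By the pigeonhole principle: ceiling(14/7).

Final answer: 2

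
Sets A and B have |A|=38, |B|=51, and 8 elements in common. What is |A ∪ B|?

|A union B| = |A| + |B| - |A intersect B| = 38 + 51 - 8.

Final answer: 81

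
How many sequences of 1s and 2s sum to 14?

Let f(n) count the ways. The last step is size 1 or 2, so f(n) = f(n-1) + f(n-2) with f(1)=1, f(2)=2.
Iterating the recurrence: f(1)=1, f(2)=2, f(3)=3, f(4)=5, f(5)=8, f(6)=13, f(7)=21, f(8)=34, f(9)=55, f(10)=89, f(11)=144, f(12)=233, f(13)=377, f(14)=610.

Final answer: 610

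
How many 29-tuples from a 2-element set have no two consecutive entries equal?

First character: 2 choices. Each subsequent: 1 choices (must differ from the previous one).
Total: 2 x 1^28.

Final answer: 2 x 1^{28} = 2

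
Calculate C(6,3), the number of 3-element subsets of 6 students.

C(6,3) = 6!/(3! x (6-3)!).

Final answer: C(6,3) = 20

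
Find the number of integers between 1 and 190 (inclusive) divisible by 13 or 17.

Multiples of 13: 14. Multiples of 17: 11. Of both (lcm=221): 0.
By inclusion-exclusion: 14 + 11 - 0.

Final answer: 25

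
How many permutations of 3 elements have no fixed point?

Derangements satisfy D(n) = (n-1)(D(n-1) + D(n-2)), starting from D(0)=1, D(1)=0.
D(2) = 1 x (0 + 1) = 1
D(3) = 2 x (D(2) + D(1)) = 2 x (1 + 0)

Final answer: D(3) = 2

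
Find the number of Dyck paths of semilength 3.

Total monotonic paths to (3,3): C(6,3) = 20.
By the reflection principle, paths that go above the diagonal number C(6,4) = 15.
Valid Dyck paths: 20 - 15.
(Check: C(6,3) - C(6,4) = C(6,3)/4, the Catalan number C_{3}.)

Final answer: C_{3} = 5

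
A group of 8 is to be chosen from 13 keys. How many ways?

C(13,8) = 13!/(8! x 5!).

Final answer: \binom{13}{8} = 1287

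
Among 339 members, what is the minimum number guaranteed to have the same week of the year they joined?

There are 52 possible values for week of the year they joined. With 339 members and 52 categories, by pigeonhole: ceiling(339/52).

Final answer: 7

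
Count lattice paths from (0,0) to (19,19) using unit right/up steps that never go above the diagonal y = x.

Total monotonic paths to (19,19): C(38,19) = 35345263800.
Paths that cross above y=x (reflection bijection): C(38,20) = 33578000610.
Valid Dyck paths: 35345263800 - 33578000610.
(Check: C(38,19) - C(38,20) = C(38,19)/20, the Catalan number C_{19}.)

Final answer: C_{19} = 1767263190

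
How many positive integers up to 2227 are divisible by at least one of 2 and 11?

Multiples of 2: 1113. Multiples of 11: 202. Of both (lcm=22): 101.
By inclusion-exclusion: 1113 + 202 - 101.

Final answer: 1214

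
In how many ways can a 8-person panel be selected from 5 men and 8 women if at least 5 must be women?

Sum over valid woman counts:
C(8,5)C(5,3) = 560
C(8,6)C(5,2) = 280
C(8,7)C(5,1) = 40
C(8,8)C(5,0) = 1
Total: 560 + 280 + 40 + 1.

Final answer: 881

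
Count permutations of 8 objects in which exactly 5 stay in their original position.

Choose which 5 elements are fixed: C(8,5) = 56.
Derange the remaining 3 using D(j) = (j-1)(D(j-1) + D(j-2)), D(0)=1, D(1)=0: D(2)=1, D(3)=2.
Total: 56 x 2.

Final answer: C(8,5) D(3) = 112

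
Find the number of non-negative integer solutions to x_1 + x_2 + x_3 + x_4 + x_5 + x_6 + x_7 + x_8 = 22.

Stars and bars with 22 stars and 7 bars:
C(22+8-1, 8-1) = C(29,7).

Final answer: C(29,7) = 1560780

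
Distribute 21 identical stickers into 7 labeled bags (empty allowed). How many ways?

Stars and bars: C(n+k-1, k-1) = C(27,6).

Final answer: C(27,6) = 296010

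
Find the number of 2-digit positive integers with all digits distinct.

First digit: 9 (not 0). Second: 9 (not first). Third: 8, etc.
Total: 9 x 9.

Final answer: 81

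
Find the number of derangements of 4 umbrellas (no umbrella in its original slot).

Derangements satisfy D(n) = (n-1)(D(n-1) + D(n-2)), starting from D(0)=1, D(1)=0.
D(2) = 1 x (0 + 1) = 1
D(3) = 2 x (1 + 0) = 2
D(4) = 3 x (D(3) + D(2)) = 3 x (2 + 1)

Final answer: D(4) = 9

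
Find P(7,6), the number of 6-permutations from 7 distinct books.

P(7,6) = 7!/(7-6)! = 7!/1!.

Final answer: P(7,6) = 5040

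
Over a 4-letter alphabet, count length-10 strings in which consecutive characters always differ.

Let g(n) count such strings. g(1) = 4, and each valid string of length n-1 extends in 3 ways (any symbol but the last), so g(n) = 3 g(n-1).
Total: g(10) = 4 x 3^9.

Final answer: 4 x 3^{9} = 78732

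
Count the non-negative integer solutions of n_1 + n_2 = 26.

Stars and bars with 26 stars and 1 bars:
C(26+2-1, 2-1) = C(27,1).

Final answer: C(27,1) = 27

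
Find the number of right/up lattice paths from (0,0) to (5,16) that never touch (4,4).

Total paths to (5,16): C(21,16) = 20349.
Paths through (4,4): C(8,4) x C(13,12) = 910.
Avoiding (4,4): 20349 - 910.

Final answer: 19439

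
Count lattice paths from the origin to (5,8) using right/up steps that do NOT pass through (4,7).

Total paths to (5,8): C(13,8) = 1287.
Paths through (4,7): C(11,7) x C(2,1) = 660.
Avoiding (4,7): 1287 - 660.

Final answer: 627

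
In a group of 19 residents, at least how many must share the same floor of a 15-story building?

There are 15 possible values for floor of a 15-story building. With 19 residents and 15 categories, by pigeonhole: ceiling(19/15).

Final answer: 2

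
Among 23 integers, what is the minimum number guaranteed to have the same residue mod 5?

There are 5 possible values for residue mod 5. With 23 integers and 5 categories, by pigeonhole: ceiling(23/5).

Final answer: 5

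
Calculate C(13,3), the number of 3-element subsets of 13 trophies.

C(13,3) = 13!/(3! x (13-3)!).

Final answer: C(13,3) = 286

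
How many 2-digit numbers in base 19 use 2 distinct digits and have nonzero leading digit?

The leading digit has 18 choices (anything but zero); the next has 18 (anything but the first), then 17, and so on, one fewer each time.
Total: 18 x 18.

Final answer: 324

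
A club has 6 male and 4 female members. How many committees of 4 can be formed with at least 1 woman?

Sum over valid woman counts:
C(4,1)C(6,3) = 80
C(4,2)C(6,2) = 90
C(4,3)C(6,1) = 24
C(4,4)C(6,0) = 1
Total: 80 + 90 + 24 + 1.

Final answer: 195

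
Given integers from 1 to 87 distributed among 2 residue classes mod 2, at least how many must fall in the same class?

By pigeonhole with 87 objects and 2 categories: ceiling(87/2).

Final answer: 44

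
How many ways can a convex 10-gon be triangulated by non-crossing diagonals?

The structures are counted by the Catalan number C_n. Here n = 10 - 2 = 8.
Using C_0 = 1 and C_(k+1) = C_k x 2(2k+1)/(k+2), build up term by term: C_1=1, C_2=2, C_3=5, C_4=14, C_5=42, C_6=132, C_7=429, C_8=1430.

Final answer: C_{8} = 1430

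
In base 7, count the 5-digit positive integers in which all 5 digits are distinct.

First digit: 6 (nonzero). Second: 6 (not first). Third: 5, etc.
Total: 6 x 6 x 5 x 4 x 3.

Final answer: 2160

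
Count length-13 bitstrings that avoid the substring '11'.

A valid string ends in 0 (append to any length-(n-1) valid string) or in 01 (append to any length-(n-2) valid string), so a(n) = a(n-1) + a(n-2) with a(1)=2, a(2)=3.
Building up term by term: a(1)=2, a(2)=3, a(3)=5, a(4)=8, a(5)=13, a(6)=21, a(7)=34, a(8)=55, a(9)=89, a(10)=144, a(11)=233, a(12)=377, a(13)=610.

Final answer: 610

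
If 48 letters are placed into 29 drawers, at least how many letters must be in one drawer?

By the pigeonhole principle: ceiling(48/29).

Final answer: 2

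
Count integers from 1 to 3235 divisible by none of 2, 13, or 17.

|div by 2|=1617, |div by 13|=248, |div by 17|=190.
|div by 2&13|=124, |div by 2&17|=95, |div by 13&17|=14, |div by all|=7.
By inclusion-exclusion, divisible by at least one: 1617+248+190-124-95-14+7 = 1829.
Not divisible by any: 3235 - 1829.

Final answer: 1406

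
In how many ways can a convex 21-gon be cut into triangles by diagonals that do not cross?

This is counted by the nth Catalan number C_n. Here n = 21 - 2 = 19.
C_n = C(2n,n)/(n+1), so C_{19} = C(38,19)/20 = 35345263800/20.

Final answer: C_{19} = 1767263190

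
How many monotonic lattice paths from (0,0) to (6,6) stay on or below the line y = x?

Total monotonic paths to (6,6): C(12,6) = 924.
Reflecting each bad path at its first crossing gives a bijection with paths to (5,7): C(12,7) = 792.
Valid Dyck paths: 924 - 792.
(These counts are the Catalan numbers.)

Final answer: C_{6} = 132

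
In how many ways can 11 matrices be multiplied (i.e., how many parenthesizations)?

This is counted by the nth Catalan number C_n. Here n = 11 - 1 = 10.
C_n = C(2n,n) - C(2n,n+1), so C_{10} = C(20,10) - C(20,11) = 184756 - 167960.

Final answer: C_{10} = 16796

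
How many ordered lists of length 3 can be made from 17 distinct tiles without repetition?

P(17,3) = 17!/(17-3)! = 17!/14!.

Final answer: P(17,3) = 4080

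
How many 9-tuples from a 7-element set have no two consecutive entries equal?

First character: 7 choices. Each subsequent: 6 choices (must differ from the previous one).
Total: 7 x 6^8.

Final answer: 7 x 6^{8} = 11757312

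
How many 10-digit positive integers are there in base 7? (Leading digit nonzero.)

These are the integers in [7^9, 7^10), so the count is 7^10 - 7^9 = 6 x 7^9.

Final answer: 242121642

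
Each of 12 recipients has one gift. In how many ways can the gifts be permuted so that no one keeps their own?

D(n) = (n-1)(D(n-1) + D(n-2)), D(0)=1, D(1)=0.
D(2) = 1 x (0 + 1) = 1
D(3) = 2 x (1 + 0) = 2
D(4) = 3 x (2 + 1) = 9
D(5) = 4 x (9 + 2) = 44
D(6) = 5 x (44 + 9) = 265
D(7) = 6 x (265 + 44) = 1854
D(8) = 7 x (1854 + 265) = 14833
D(9) = 8 x (14833 + 1854) = 133496
D(10) = 9 x (133496 + 14833) = 1334961
D(11) = 10 x (1334961 + 133496) = 14684570
D(12) = 11 x (D(11) + D(10)) = 11 x (14684570 + 1334961)

Final answer: D(12) = 176214841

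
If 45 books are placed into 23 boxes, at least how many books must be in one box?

By the pigeonhole principle: ceiling(45/23).

Final answer: 2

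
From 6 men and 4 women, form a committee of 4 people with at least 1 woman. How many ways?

Sum over valid woman counts:
C(4,1)C(6,3) = 80
C(4,2)C(6,2) = 90
C(4,3)C(6,1) = 24
C(4,4)C(6,0) = 1
Total: 80 + 90 + 24 + 1.

Final answer: 195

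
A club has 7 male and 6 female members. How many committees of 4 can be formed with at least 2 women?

Sum over valid woman counts:
C(6,2)C(7,2) = 315
C(6,3)C(7,1) = 140
C(6,4)C(7,0) = 15
Total: 315 + 140 + 15.

Final answer: 470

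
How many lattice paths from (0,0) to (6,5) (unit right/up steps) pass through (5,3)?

Paths (0,0)->(5,3): C(8,3) = 56.
Paths (5,3)->(6,5): C(3,2) = 3.
By multiplication principle: 56 x 3.

Final answer: 168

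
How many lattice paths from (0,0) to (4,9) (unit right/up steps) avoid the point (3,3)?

Total paths to (4,9): C(13,9) = 715.
Paths through (3,3): C(6,3) x C(7,6) = 140.
Avoiding (3,3): 715 - 140.

Final answer: 575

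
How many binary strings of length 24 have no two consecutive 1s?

A valid string ends in 0 (append to any length-(n-1) valid string) or in 01 (append to any length-(n-2) valid string), so a(n) = a(n-1) + a(n-2) with a(1)=2, a(2)=3.
Computing successive values: a(1)=2, a(2)=3, a(3)=5, a(4)=8, a(5)=13, a(6)=21, a(7)=34, a(8)=55, a(9)=89, a(10)=144, a(11)=233, a(12)=377, a(13)=610, a(14)=987, a(15)=1597, a(16)=2584, a(17)=4181, a(18)=6765, a(19)=10946, a(20)=17711, a(21)=28657, a(22)=46368, a(23)=75025, a(24)=121393.

Final answer: 121393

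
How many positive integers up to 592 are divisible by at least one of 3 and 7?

Multiples of 3: 197. Multiples of 7: 84. Of both (lcm=21): 28.
By inclusion-exclusion: 197 + 84 - 28.

Final answer: 253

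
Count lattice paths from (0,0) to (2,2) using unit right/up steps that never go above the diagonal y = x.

Total monotonic paths to (2,2): C(4,2) = 6.
Paths that cross above y=x (reflection bijection): C(4,3) = 4.
Valid Dyck paths: 6 - 4.
(Check: C(4,2) - C(4,3) = C(4,2)/3, the Catalan number C_{2}.)

Final answer: C_{2} = 2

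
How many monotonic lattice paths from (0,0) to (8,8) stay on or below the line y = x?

Total monotonic paths to (8,8): C(16,8) = 12870.
Paths that cross above y=x (reflection bijection): C(16,9) = 11440.
Valid Dyck paths: 12870 - 11440.
(These counts are the Catalan numbers.)

Final answer: C_{8} = 1430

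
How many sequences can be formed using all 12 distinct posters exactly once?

The number of ways to arrange 12 distinct objects is 12!.

Final answer: 12! = 479001600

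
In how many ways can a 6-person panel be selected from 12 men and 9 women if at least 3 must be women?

Sum over valid woman counts:
C(9,3)C(12,3) = 18480
C(9,4)C(12,2) = 8316
C(9,5)C(12,1) = 1512
C(9,6)C(12,0) = 84
Total: 18480 + 8316 + 1512 + 84.

Final answer: 28392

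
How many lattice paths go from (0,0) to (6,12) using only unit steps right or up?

Each path has 6 right steps and 12 up steps in some order (18 steps total).
Choose which 12 of the 18 steps are up: C(18,12).

Final answer: C(18,12) = 18564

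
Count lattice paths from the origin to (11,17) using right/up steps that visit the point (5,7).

Paths (0,0)->(5,7): C(12,7) = 792.
Paths (5,7)->(11,17): C(16,10) = 8008.
By multiplication principle: 792 x 8008.

Final answer: 6342336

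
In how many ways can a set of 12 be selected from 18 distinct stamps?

C(18,12) = 18!/(12! x 6!).

Final answer: \binom{18}{12} = 18564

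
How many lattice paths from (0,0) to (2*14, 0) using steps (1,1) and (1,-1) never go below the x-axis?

Total monotonic paths to (14,14): C(28,14) = 40116600.
Reflecting each bad path at its first crossing gives a bijection with paths to (13,15): C(28,15) = 37442160.
Valid Dyck paths: 40116600 - 37442160.
(Equivalently, C_{14} = C(28,14)/15 = 40116600/15.)

Final answer: C_{14} = 2674440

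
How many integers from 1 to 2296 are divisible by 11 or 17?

Multiples of 11: 208. Multiples of 17: 135. Of both (lcm=187): 12.
By inclusion-exclusion: 208 + 135 - 12.

Final answer: 331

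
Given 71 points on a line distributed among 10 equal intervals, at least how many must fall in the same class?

By pigeonhole with 71 objects and 10 categories: ceiling(71/10).

Final answer: 8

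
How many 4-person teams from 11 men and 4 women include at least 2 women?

Sum over valid woman counts:
C(4,2)C(11,2) = 330
C(4,3)C(11,1) = 44
C(4,4)C(11,0) = 1
Total: 330 + 44 + 1.

Final answer: 375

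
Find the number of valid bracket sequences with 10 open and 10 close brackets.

This is counted by the nth Catalan number C_n. Here n = 10 (pairs).
C_n = C(2n,n)/(n+1), so C_{10} = C(20,10)/11 = 184756/11.

Final answer: C_{10} = 16796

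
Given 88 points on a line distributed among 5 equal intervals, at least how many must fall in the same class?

By pigeonhole with 88 objects and 5 categories: ceiling(88/5).

Final answer: 18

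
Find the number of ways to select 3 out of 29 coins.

C(29,3) = 29!/(3! x 26!).

Final answer: \binom{29}{3} = 3654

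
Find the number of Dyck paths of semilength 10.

Total monotonic paths to (10,10): C(20,10) = 184756.
Reflecting each bad path at its first crossing gives a bijection with paths to (9,11): C(20,11) = 167960.
Valid Dyck paths: 184756 - 167960.
(These counts are the Catalan numbers.)

Final answer: C_{10} = 16796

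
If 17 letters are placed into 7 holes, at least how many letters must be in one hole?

By the pigeonhole principle: ceiling(17/7).

Final answer: 3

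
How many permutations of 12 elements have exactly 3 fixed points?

Choose which 3 elements are fixed: C(12,3) = 220.
Derange the remaining 9 using D(j) = (j-1)(D(j-1) + D(j-2)), D(0)=1, D(1)=0: D(2)=1, D(3)=2, D(4)=9, D(5)=44, D(6)=265, D(7)=1854, D(8)=14833, D(9)=133496.
Total: 220 x 133496.

Final answer: C(12,3) D(9) = 29369120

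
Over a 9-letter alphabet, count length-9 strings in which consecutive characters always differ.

First character: 9 choices. Each subsequent: 8 choices (must differ from the previous one).
Total: 9 x 8^8.

Final answer: 9 x 8^{8} = 150994944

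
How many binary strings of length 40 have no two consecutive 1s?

Let a(n) count valid strings. If the last bit is 0 the prefix is any valid string of length n-1; if it is 1 the string must end in 01 with a valid prefix of length n-2. So a(n) = a(n-1) + a(n-2), a(1)=2, a(2)=3.
Iterating the recurrence: a(1)=2, a(2)=3, a(3)=5, a(4)=8, a(5)=13, a(6)=21, a(7)=34, a(8)=55, a(9)=89, a(10)=144, a(11)=233, a(12)=377, a(13)=610, a(14)=987, a(15)=1597, a(16)=2584, a(17)=4181, a(18)=6765, a(19)=10946, a(20)=17711, a(21)=28657, a(22)=46368, a(23)=75025, a(24)=121393, a(25)=196418, a(26)=317811, a(27)=514229, a(28)=832040, a(29)=1346269, a(30)=2178309, a(31)=3524578, a(32)=5702887, a(33)=9227465, a(34)=14930352, a(35)=24157817, a(36)=39088169, a(37)=63245986, a(38)=102334155, a(39)=165580141, a(40)=267914296.

Final answer: 267914296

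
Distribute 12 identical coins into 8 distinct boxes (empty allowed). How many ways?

Stars and bars: C(n+k-1, k-1) = C(19,7).

Final answer: C(19,7) = 50388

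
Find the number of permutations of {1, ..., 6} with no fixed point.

D(n) = (n-1)(D(n-1) + D(n-2)), D(0)=1, D(1)=0.
D(2) = 1 x (0 + 1) = 1
D(3) = 2 x (1 + 0) = 2
D(4) = 3 x (2 + 1) = 9
D(5) = 4 x (9 + 2) = 44
D(6) = 5 x (D(5) + D(4)) = 5 x (44 + 9)

Final answer: D(6) = 265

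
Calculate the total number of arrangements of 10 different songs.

The number of ways to arrange 10 distinct objects is 10!.

Final answer: 10! = 3628800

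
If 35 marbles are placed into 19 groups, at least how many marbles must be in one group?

By the pigeonhole principle: ceiling(35/19).

Final answer: 2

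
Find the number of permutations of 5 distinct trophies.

The number of ways to arrange 5 distinct objects is 5!.

Final answer: 5! = 120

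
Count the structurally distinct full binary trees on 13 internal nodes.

This is counted by the nth Catalan number C_n. Here n = 13.
C_n = C(2n,n) - C(2n,n+1), so C_{13} = C(26,13) - C(26,14) = 10400600 - 9657700.

Final answer: C_{13} = 742900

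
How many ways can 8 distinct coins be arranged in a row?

The number of ways to arrange 8 distinct objects is 8!.

Final answer: 8! = 40320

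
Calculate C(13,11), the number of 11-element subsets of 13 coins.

C(13,11) = 13!/(11! x 2!).

Final answer: \binom{13}{11} = 78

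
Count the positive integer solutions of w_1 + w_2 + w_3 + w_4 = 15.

Substitute w'_i = w_i - 1 (so w'_i >= 0). Then sum w'_i = 15 - 4 = 11.
Stars and bars: C(11+4-1, 4-1) = C(14,3).

Final answer: C(14,3) = 364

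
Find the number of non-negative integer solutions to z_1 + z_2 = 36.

Stars and bars with 36 stars and 1 bars:
C(36+2-1, 2-1) = C(37,1).

Final answer: C(37,1) = 37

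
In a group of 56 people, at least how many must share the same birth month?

There are 12 possible values for birth month. With 56 people and 12 categories, by pigeonhole: ceiling(56/12).

Final answer: 5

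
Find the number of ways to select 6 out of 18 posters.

C(18,6) = 18!/(6! x (18-6)!).

Final answer: C(18,6) = 18564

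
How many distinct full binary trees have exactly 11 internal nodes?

This is counted by the nth Catalan number C_n. Here n = 11.
C_n = C(2n,n) - C(2n,n+1), so C_{11} = C(22,11) - C(22,12) = 705432 - 646646.

Final answer: C_{11} = 58786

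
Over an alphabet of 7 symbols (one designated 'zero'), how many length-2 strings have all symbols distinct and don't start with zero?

The leading digit has 6 choices (anything but zero); the next has 6 (anything but the first), then 5, and so on, one fewer each time.
Total: 6 x 6.

Final answer: 36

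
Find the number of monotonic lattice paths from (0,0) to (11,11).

Each path has 11 right steps and 11 up steps in some order (22 steps total).
Choose which 11 of the 22 steps are up: C(22,11).

Final answer: C(22,11) = 705432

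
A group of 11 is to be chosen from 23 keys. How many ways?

C(23,11) = 23!/(11! x 12!).

Final answer: \binom{23}{11} = 1352078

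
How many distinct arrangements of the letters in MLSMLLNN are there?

Letters (L:3, M:2, N:2, S:1). Total letters: 8.
Permutations = 8!/(3! x 2! x 2!).

Final answer: 1680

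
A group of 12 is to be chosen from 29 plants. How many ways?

C(29,12) = 29!/(12! x 17!).

Final answer: \binom{29}{12} = 51895935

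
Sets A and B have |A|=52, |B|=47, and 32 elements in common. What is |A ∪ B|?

|A union B| = |A| + |B| - |A intersect B| = 52 + 47 - 32.

Final answer: 67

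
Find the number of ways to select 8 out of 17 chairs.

C(17,8) = 17!/(8! x (17-8)!).

Final answer: C(17,8) = 24310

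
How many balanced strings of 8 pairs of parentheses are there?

The structures are counted by the Catalan number C_n. Here n = 8 (pairs).
Using C_0 = 1 and C_(k+1) = C_k x 2(2k+1)/(k+2), build up term by term: C_1=1, C_2=2, C_3=5, C_4=14, C_5=42, C_6=132, C_7=429, C_8=1430.

Final answer: C_{8} = 1430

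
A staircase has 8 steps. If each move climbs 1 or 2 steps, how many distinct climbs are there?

Let f(n) count the ways. The last step is size 1 or 2, so f(n) = f(n-1) + f(n-2) with f(1)=1, f(2)=2.
Computing successive values: f(1)=1, f(2)=2, f(3)=3, f(4)=5, f(5)=8, f(6)=13, f(7)=21, f(8)=34.

Final answer: 34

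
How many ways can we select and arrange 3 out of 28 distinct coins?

P(28,3) = 28!/(28-3)! = 28!/25!.

Final answer: P(28,3) = 19656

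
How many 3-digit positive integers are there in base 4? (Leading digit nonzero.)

These are the integers in [4^2, 4^3), so the count is 4^3 - 4^2 = 3 x 4^2.

Final answer: 48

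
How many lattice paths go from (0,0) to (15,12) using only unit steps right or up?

Each path has 15 right steps and 12 up steps in some order (27 steps total).
Choose which 12 of the 27 steps are up: C(27,12).

Final answer: C(27,12) = 17383860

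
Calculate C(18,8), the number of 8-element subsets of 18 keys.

C(18,8) = 18!/(8! x (18-8)!).

Final answer: C(18,8) = 43758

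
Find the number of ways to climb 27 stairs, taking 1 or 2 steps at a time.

Condition on the final move: it is a 1-step (f(n-1) ways to get there) or a 2-step (f(n-2) ways), so f(n) = f(n-1) + f(n-2), with f(1)=1, f(2)=2.
Computing successive values: f(1)=1, f(2)=2, f(3)=3, f(4)=5, f(5)=8, f(6)=13, f(7)=21, f(8)=34, f(9)=55, f(10)=89, f(11)=144, f(12)=233, f(13)=377, f(14)=610, f(15)=987, f(16)=1597, f(17)=2584, f(18)=4181, f(19)=6765, f(20)=10946, f(21)=17711, f(22)=28657, f(23)=46368, f(24)=75025, f(25)=121393, f(26)=196418, f(27)=317811.

Final answer: 317811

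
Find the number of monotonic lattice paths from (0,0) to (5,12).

Each path has 5 right steps and 12 up steps in some order (17 steps total).
Choose which 12 of the 17 steps are up: C(17,12).

Final answer: C(17,12) = 6188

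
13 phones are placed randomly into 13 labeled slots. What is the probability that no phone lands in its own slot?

Use the recurrence D(n) = (n-1)(D(n-1) + D(n-2)) with D(0)=1, D(1)=0.
Building up: D(2)=1, D(3)=2, D(4)=9, D(5)=44, D(6)=265, D(7)=1854, D(8)=14833, D(9)=133496, D(10)=1334961, D(11)=14684570, D(12)=176214841, D(13)=2290792932.
Total arrangements: 13! = 6227020800.
Probability = D(13)/13! = 63633137/172972800.

Final answer: D(13)/13! = 2290792932/6227020800 = 0.367879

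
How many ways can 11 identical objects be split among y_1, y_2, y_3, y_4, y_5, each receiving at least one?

Substitute y'_i = y_i - 1 (so y'_i >= 0). Then sum y'_i = 11 - 5 = 6.
Stars and bars: C(6+5-1, 5-1) = C(10,4).

Final answer: C(10,4) = 210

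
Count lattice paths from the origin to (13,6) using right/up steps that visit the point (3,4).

Paths (0,0)->(3,4): C(7,4) = 35.
Paths (3,4)->(13,6): C(12,2) = 66.
By multiplication principle: 35 x 66.

Final answer: 2310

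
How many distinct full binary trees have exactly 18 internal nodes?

This is counted by the nth Catalan number C_n. Here n = 18.
Using C_0 = 1 and C_(k+1) = C_k x 2(2k+1)/(k+2), build up term by term: C_1=1, C_2=2, C_3=5, C_4=14, C_5=42, C_6=132, C_7=429, C_8=1430, C_9=4862, C_10=16796, C_11=58786, C_12=208012, C_13=742900, C_14=2674440, C_15=9694845, C_16=35357670, C_17=129644790, C_18=477638700.

Final answer: C_{18} = 477638700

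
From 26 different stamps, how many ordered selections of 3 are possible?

P(26,3) = 26!/(26-3)! = 26!/23!.

Final answer: P(26,3) = 15600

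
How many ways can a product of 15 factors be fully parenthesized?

This is a standard Catalan-number count: the answer is C_n. Here n = 15 - 1 = 14.
C_n = (2n)!/(n!(n+1)!), so C_{14} = 28!/(14! x 15!) = C(28,14)/15 = 40116600/15.

Final answer: C_{14} = 2674440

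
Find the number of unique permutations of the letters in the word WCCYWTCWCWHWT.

Letters (C:4, H:1, T:2, W:5, Y:1). Total letters: 13.
Permutations = 13!/(5! x 4! x 2!).

Final answer: 1081080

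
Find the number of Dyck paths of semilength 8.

Total monotonic paths to (8,8): C(16,8) = 12870.
By the reflection principle, paths that go above the diagonal number C(16,9) = 11440.
Valid Dyck paths: 12870 - 11440.
(These counts are the Catalan numbers.)

Final answer: C_{8} = 1430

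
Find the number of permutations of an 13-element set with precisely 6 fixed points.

Choose which 6 elements are fixed: C(13,6) = 1716.
Derange the remaining 7 using D(j) = (j-1)(D(j-1) + D(j-2)), D(0)=1, D(1)=0: D(2)=1, D(3)=2, D(4)=9, D(5)=44, D(6)=265, D(7)=1854.
Total: 1716 x 1854.

Final answer: C(13,6) D(7) = 3181464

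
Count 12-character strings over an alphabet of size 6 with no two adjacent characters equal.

Let g(n) count such strings. g(1) = 6, and each valid string of length n-1 extends in 5 ways (any symbol but the last), so g(n) = 5 g(n-1).
Total: g(12) = 6 x 5^11.

Final answer: 6 x 5^{11} = 292968750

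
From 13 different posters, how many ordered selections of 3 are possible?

P(13,3) = 13!/(13-3)! = 13!/10!.

Final answer: P(13,3) = 1716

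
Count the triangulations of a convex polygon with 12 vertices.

This is a standard Catalan-number count: the answer is C_n. Here n = 12 - 2 = 10.
Using C_0 = 1 and C_(k+1) = C_k x 2(2k+1)/(k+2), build up term by term: C_1=1, C_2=2, C_3=5, C_4=14, C_5=42, C_6=132, C_7=429, C_8=1430, C_9=4862, C_10=16796.

Final answer: C_{10} = 16796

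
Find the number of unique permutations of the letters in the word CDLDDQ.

Letters (C:1, D:3, L:1, Q:1). Total letters: 6.
Permutations = 6!/(3!).

Final answer: 120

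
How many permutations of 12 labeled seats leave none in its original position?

Use the recurrence D(n) = (n-1)(D(n-1) + D(n-2)) with D(0)=1, D(1)=0.
D(2) = 1 x (0 + 1) = 1
D(3) = 2 x (1 + 0) = 2
D(4) = 3 x (2 + 1) = 9
D(5) = 4 x (9 + 2) = 44
D(6) = 5 x (44 + 9) = 265
D(7) = 6 x (265 + 44) = 1854
D(8) = 7 x (1854 + 265) = 14833
D(9) = 8 x (14833 + 1854) = 133496
D(10) = 9 x (133496 + 14833) = 1334961
D(11) = 10 x (1334961 + 133496) = 14684570
D(12) = 11 x (D(11) + D(10)) = 11 x (14684570 + 1334961)

Final answer: D(12) = 176214841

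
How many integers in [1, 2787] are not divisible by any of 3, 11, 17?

|div by 3|=929, |div by 11|=253, |div by 17|=163.
|div by 3&11|=84, |div by 3&17|=54, |div by 11&17|=14, |div by all|=4.
By inclusion-exclusion, divisible by at least one: 929+253+163-84-54-14+4 = 1197.
Not divisible by any: 2787 - 1197.

Final answer: 1590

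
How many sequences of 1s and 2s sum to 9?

Let f(n) be the number of climbs. Removing the last move (1 or 2 steps) gives f(n) = f(n-1) + f(n-2); base cases f(1)=1, f(2)=2.
Computing successive values: f(1)=1, f(2)=2, f(3)=3, f(4)=5, f(5)=8, f(6)=13, f(7)=21, f(8)=34, f(9)=55.

Final answer: 55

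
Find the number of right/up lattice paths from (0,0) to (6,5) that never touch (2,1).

Total paths to (6,5): C(11,5) = 462.
Paths through (2,1): C(3,1) x C(8,4) = 210.
Avoiding (2,1): 462 - 210.

Final answer: 252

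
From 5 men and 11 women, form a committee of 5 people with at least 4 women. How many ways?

Sum over valid woman counts:
C(11,4)C(5,1) = 1650
C(11,5)C(5,0) = 462
Total: 1650 + 462.

Final answer: 2112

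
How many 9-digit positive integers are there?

First digit: 9 choices (1-9). Each of the remaining 8 digits: 10 choices.
Total: 9 x 10^8.

Final answer: 900000000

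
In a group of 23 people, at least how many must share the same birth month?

There are 12 possible values for birth month. With 23 people and 12 categories, by pigeonhole: ceiling(23/12).

Final answer: 2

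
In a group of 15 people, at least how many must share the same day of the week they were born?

There are 7 possible values for day of the week they were born. With 15 people and 7 categories, by pigeonhole: ceiling(15/7).

Final answer: 3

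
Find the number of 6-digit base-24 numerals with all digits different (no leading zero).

The leading digit has 23 choices (anything but zero); the next has 23 (anything but the first), then 22, and so on, one fewer each time.
Total: 23 x 23 x 22 x 21 x 20 x 19.

Final answer: 92871240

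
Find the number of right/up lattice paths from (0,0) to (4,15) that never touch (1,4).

Total paths to (4,15): C(19,15) = 3876.
Paths through (1,4): C(5,4) x C(14,11) = 1820.
Avoiding (1,4): 3876 - 1820.

Final answer: 2056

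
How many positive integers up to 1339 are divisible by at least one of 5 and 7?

Multiples of 5: 267. Multiples of 7: 191. Of both (lcm=35): 38.
By inclusion-exclusion: 267 + 191 - 38.

Final answer: 420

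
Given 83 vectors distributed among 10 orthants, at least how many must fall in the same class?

By pigeonhole with 83 objects and 10 categories: ceiling(83/10).

Final answer: 9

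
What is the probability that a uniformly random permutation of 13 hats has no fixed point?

Derangements satisfy D(n) = (n-1)(D(n-1) + D(n-2)), starting from D(0)=1, D(1)=0.
Building up: D(2)=1, D(3)=2, D(4)=9, D(5)=44, D(6)=265, D(7)=1854, D(8)=14833, D(9)=133496, D(10)=1334961, D(11)=14684570, D(12)=176214841, D(13)=2290792932.
Total arrangements: 13! = 6227020800.
Probability = D(13)/13! = 63633137/172972800.

Final answer: D(13)/13! = 2290792932/6227020800 = 0.367879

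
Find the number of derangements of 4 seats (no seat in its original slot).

Use the recurrence D(n) = (n-1)(D(n-1) + D(n-2)) with D(0)=1, D(1)=0.
D(2) = 1 x (0 + 1) = 1
D(3) = 2 x (1 + 0) = 2
D(4) = 3 x (D(3) + D(2)) = 3 x (2 + 1)

Final answer: D(4) = 9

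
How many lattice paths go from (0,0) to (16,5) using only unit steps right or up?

Each path has 16 right steps and 5 up steps in some order (21 steps total).
Choose which 5 of the 21 steps are up: C(21,5).

Final answer: C(21,5) = 20349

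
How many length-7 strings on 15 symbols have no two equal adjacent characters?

First character: 15 choices. Each subsequent: 14 choices (must differ from the previous one).
Total: 15 x 14^6.

Final answer: 15 x 14^{6} = 112943040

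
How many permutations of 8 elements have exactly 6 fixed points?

Choose which 6 elements are fixed: C(8,6) = 28.
Derange the remaining 2 using D(j) = (j-1)(D(j-1) + D(j-2)), D(0)=1, D(1)=0: D(2)=1.
Total: 28 x 1.

Final answer: C(8,6) D(2) = 28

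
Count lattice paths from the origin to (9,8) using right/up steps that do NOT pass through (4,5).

Total paths to (9,8): C(17,8) = 24310.
Paths through (4,5): C(9,5) x C(8,3) = 7056.
Avoiding (4,5): 24310 - 7056.

Final answer: 17254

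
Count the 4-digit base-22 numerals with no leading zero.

In base 22, the leading digit has 21 choices (1..21); each of the remaining 3 digits has 22 choices.
Total: 21 x 22^3.

Final answer: 223608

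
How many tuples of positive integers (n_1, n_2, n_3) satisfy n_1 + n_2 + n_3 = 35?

Substitute n'_i = n_i - 1 (so n'_i >= 0). Then sum n'_i = 35 - 3 = 32.
Stars and bars: C(32+3-1, 3-1) = C(34,2).

Final answer: C(34,2) = 561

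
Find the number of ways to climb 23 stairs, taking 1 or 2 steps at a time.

Let f(n) be the number of climbs. Removing the last move (1 or 2 steps) gives f(n) = f(n-1) + f(n-2); base cases f(1)=1, f(2)=2.
Iterating the recurrence: f(1)=1, f(2)=2, f(3)=3, f(4)=5, f(5)=8, f(6)=13, f(7)=21, f(8)=34, f(9)=55, f(10)=89, f(11)=144, f(12)=233, f(13)=377, f(14)=610, f(15)=987, f(16)=1597, f(17)=2584, f(18)=4181, f(19)=6765, f(20)=10946, f(21)=17711, f(22)=28657, f(23)=46368.

Final answer: 46368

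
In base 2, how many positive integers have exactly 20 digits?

These are the integers in [2^19, 2^20), so the count is 2^20 - 2^19 = 1 x 2^19.

Final answer: 524288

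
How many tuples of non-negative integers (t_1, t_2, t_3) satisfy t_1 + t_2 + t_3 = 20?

Stars and bars with 20 stars and 2 bars:
C(20+3-1, 3-1) = C(22,2).

Final answer: C(22,2) = 231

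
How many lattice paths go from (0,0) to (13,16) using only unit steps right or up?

Each path has 13 right steps and 16 up steps in some order (29 steps total).
Choose which 16 of the 29 steps are up: C(29,16).

Final answer: C(29,16) = 67863915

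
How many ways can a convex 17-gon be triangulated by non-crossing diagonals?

The structures are counted by the Catalan number C_n. Here n = 17 - 2 = 15.
C_n = (2n)!/(n!(n+1)!), so C_{15} = 30!/(15! x 16!) = C(30,15)/16 = 155117520/16.

Final answer: C_{15} = 9694845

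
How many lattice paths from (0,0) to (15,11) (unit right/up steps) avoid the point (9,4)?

Total paths to (15,11): C(26,11) = 7726160.
Paths through (9,4): C(13,4) x C(13,7) = 1226940.
Avoiding (9,4): 7726160 - 1226940.

Final answer: 6499220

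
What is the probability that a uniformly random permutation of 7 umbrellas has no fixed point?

D(n) = (n-1)(D(n-1) + D(n-2)), D(0)=1, D(1)=0.
Building up: D(2)=1, D(3)=2, D(4)=9, D(5)=44, D(6)=265, D(7)=1854.
Total arrangements: 7! = 5040.
Probability = D(7)/7! = 103/280.

Final answer: D(7)/7! = 1854/5040 = 0.367857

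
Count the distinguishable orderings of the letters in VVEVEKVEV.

Letters (E:3, K:1, V:5). Total letters: 9.
Permutations = 9!/(5! x 3!).

Final answer: 504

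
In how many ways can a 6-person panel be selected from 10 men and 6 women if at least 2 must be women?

Sum over valid woman counts:
C(6,2)C(10,4) = 3150
C(6,3)C(10,3) = 2400
C(6,4)C(10,2) = 675
C(6,5)C(10,1) = 60
C(6,6)C(10,0) = 1
Total: 3150 + 2400 + 675 + 60 + 1.

Final answer: 6286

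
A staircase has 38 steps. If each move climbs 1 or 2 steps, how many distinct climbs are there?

Let f(n) be the number of climbs. Removing the last move (1 or 2 steps) gives f(n) = f(n-1) + f(n-2); base cases f(1)=1, f(2)=2.
Iterating the recurrence: f(1)=1, f(2)=2, f(3)=3, f(4)=5, f(5)=8, f(6)=13, f(7)=21, f(8)=34, f(9)=55, f(10)=89, f(11)=144, f(12)=233, f(13)=377, f(14)=610, f(15)=987, f(16)=1597, f(17)=2584, f(18)=4181, f(19)=6765, f(20)=10946, f(21)=17711, f(22)=28657, f(23)=46368, f(24)=75025, f(25)=121393, f(26)=196418, f(27)=317811, f(28)=514229, f(29)=832040, f(30)=1346269, f(31)=2178309, f(32)=3524578, f(33)=5702887, f(34)=9227465, f(35)=14930352, f(36)=24157817, f(37)=39088169, f(38)=63245986.

Final answer: 63245986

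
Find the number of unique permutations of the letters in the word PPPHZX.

Letters (H:1, P:3, X:1, Z:1). Total letters: 6.
Permutations = 6!/(3!).

Final answer: 120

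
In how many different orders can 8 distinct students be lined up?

The number of ways to arrange 8 distinct objects is 8!.

Final answer: 8! = 40320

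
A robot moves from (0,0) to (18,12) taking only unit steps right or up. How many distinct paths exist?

Each path has 18 right steps and 12 up steps in some order (30 steps total).
Choose which 12 of the 30 steps are up: C(30,12).

Final answer: C(30,12) = 86493225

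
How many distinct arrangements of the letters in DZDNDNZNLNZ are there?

Letters (D:3, L:1, N:4, Z:3). Total letters: 11.
Permutations = 11!/(4! x 3! x 3!).

Final answer: 46200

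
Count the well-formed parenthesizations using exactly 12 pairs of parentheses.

This is a standard Catalan-number count: the answer is C_n. Here n = 12 (pairs).
C_n = C(2n,n)/(n+1), so C_{12} = C(24,12)/13 = 2704156/13.

Final answer: C_{12} = 208012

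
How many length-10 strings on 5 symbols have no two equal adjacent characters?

First character: 5 choices. Each subsequent: 4 choices (must differ from the previous one).
Total: 5 x 4^9.

Final answer: 5 x 4^{9} = 1310720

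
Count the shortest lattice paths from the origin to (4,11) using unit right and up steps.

Each path has 4 right steps and 11 up steps in some order (15 steps total).
Choose which 11 of the 15 steps are up: C(15,11).

Final answer: C(15,11) = 1365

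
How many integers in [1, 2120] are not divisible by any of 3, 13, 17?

|div by 3|=706, |div by 13|=163, |div by 17|=124.
|div by 3&13|=54, |div by 3&17|=41, |div by 13&17|=9, |div by all|=3.
By inclusion-exclusion, divisible by at least one: 706+163+124-54-41-9+3 = 892.
Not divisible by any: 2120 - 892.

Final answer: 1228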